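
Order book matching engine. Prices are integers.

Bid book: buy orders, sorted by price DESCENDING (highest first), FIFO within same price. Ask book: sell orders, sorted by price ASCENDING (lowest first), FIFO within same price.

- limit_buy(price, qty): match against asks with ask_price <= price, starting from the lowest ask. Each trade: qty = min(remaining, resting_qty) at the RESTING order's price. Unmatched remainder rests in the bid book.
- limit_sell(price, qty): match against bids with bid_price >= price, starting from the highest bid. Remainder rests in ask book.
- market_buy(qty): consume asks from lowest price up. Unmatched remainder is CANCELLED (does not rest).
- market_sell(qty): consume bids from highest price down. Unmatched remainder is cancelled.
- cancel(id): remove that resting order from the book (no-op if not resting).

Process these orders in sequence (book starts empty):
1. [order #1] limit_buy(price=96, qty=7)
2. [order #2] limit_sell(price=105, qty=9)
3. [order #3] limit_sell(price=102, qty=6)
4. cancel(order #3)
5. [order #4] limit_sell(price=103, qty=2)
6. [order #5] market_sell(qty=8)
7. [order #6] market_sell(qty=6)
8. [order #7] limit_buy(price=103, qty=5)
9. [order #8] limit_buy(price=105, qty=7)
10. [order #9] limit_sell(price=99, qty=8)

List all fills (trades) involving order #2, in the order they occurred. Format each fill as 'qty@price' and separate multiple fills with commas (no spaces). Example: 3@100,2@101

After op 1 [order #1] limit_buy(price=96, qty=7): fills=none; bids=[#1:7@96] asks=[-]
After op 2 [order #2] limit_sell(price=105, qty=9): fills=none; bids=[#1:7@96] asks=[#2:9@105]
After op 3 [order #3] limit_sell(price=102, qty=6): fills=none; bids=[#1:7@96] asks=[#3:6@102 #2:9@105]
After op 4 cancel(order #3): fills=none; bids=[#1:7@96] asks=[#2:9@105]
After op 5 [order #4] limit_sell(price=103, qty=2): fills=none; bids=[#1:7@96] asks=[#4:2@103 #2:9@105]
After op 6 [order #5] market_sell(qty=8): fills=#1x#5:7@96; bids=[-] asks=[#4:2@103 #2:9@105]
After op 7 [order #6] market_sell(qty=6): fills=none; bids=[-] asks=[#4:2@103 #2:9@105]
After op 8 [order #7] limit_buy(price=103, qty=5): fills=#7x#4:2@103; bids=[#7:3@103] asks=[#2:9@105]
After op 9 [order #8] limit_buy(price=105, qty=7): fills=#8x#2:7@105; bids=[#7:3@103] asks=[#2:2@105]
After op 10 [order #9] limit_sell(price=99, qty=8): fills=#7x#9:3@103; bids=[-] asks=[#9:5@99 #2:2@105]

Answer: 7@105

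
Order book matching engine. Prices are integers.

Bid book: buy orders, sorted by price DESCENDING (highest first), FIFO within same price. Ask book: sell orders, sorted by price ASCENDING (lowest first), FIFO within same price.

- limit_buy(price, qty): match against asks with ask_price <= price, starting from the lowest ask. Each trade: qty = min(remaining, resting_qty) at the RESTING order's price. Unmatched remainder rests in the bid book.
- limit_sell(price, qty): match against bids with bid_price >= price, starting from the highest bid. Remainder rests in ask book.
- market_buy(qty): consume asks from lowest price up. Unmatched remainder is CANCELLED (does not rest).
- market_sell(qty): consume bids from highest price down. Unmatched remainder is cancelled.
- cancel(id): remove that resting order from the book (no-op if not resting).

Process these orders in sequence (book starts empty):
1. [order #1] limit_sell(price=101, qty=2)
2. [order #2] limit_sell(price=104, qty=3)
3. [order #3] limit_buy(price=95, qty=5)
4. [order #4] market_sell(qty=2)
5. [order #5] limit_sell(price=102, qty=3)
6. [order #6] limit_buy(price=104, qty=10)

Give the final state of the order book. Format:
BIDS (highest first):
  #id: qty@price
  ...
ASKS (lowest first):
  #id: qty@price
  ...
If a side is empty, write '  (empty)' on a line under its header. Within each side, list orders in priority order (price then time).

After op 1 [order #1] limit_sell(price=101, qty=2): fills=none; bids=[-] asks=[#1:2@101]
After op 2 [order #2] limit_sell(price=104, qty=3): fills=none; bids=[-] asks=[#1:2@101 #2:3@104]
After op 3 [order #3] limit_buy(price=95, qty=5): fills=none; bids=[#3:5@95] asks=[#1:2@101 #2:3@104]
After op 4 [order #4] market_sell(qty=2): fills=#3x#4:2@95; bids=[#3:3@95] asks=[#1:2@101 #2:3@104]
After op 5 [order #5] limit_sell(price=102, qty=3): fills=none; bids=[#3:3@95] asks=[#1:2@101 #5:3@102 #2:3@104]
After op 6 [order #6] limit_buy(price=104, qty=10): fills=#6x#1:2@101 #6x#5:3@102 #6x#2:3@104; bids=[#6:2@104 #3:3@95] asks=[-]

Answer: BIDS (highest first):
  #6: 2@104
  #3: 3@95
ASKS (lowest first):
  (empty)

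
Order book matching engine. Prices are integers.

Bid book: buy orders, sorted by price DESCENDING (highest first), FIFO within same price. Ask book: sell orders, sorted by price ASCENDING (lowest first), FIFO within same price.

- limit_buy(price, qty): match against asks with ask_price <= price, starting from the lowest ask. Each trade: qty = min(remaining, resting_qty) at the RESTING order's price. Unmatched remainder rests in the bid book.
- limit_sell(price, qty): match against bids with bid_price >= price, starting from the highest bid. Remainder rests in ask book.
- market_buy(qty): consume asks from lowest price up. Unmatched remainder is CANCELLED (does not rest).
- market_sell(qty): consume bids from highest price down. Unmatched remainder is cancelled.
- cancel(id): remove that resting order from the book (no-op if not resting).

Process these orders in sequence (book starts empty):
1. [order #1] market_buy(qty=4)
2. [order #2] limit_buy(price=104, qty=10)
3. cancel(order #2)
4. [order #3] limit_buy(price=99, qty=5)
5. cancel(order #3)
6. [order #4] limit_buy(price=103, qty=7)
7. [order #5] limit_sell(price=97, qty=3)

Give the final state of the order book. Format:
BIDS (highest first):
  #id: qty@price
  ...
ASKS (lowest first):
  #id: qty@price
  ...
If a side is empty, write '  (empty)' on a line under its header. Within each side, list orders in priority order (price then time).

Answer: BIDS (highest first):
  #4: 4@103
ASKS (lowest first):
  (empty)

Derivation:
After op 1 [order #1] market_buy(qty=4): fills=none; bids=[-] asks=[-]
After op 2 [order #2] limit_buy(price=104, qty=10): fills=none; bids=[#2:10@104] asks=[-]
After op 3 cancel(order #2): fills=none; bids=[-] asks=[-]
After op 4 [order #3] limit_buy(price=99, qty=5): fills=none; bids=[#3:5@99] asks=[-]
After op 5 cancel(order #3): fills=none; bids=[-] asks=[-]
After op 6 [order #4] limit_buy(price=103, qty=7): fills=none; bids=[#4:7@103] asks=[-]
After op 7 [order #5] limit_sell(price=97, qty=3): fills=#4x#5:3@103; bids=[#4:4@103] asks=[-]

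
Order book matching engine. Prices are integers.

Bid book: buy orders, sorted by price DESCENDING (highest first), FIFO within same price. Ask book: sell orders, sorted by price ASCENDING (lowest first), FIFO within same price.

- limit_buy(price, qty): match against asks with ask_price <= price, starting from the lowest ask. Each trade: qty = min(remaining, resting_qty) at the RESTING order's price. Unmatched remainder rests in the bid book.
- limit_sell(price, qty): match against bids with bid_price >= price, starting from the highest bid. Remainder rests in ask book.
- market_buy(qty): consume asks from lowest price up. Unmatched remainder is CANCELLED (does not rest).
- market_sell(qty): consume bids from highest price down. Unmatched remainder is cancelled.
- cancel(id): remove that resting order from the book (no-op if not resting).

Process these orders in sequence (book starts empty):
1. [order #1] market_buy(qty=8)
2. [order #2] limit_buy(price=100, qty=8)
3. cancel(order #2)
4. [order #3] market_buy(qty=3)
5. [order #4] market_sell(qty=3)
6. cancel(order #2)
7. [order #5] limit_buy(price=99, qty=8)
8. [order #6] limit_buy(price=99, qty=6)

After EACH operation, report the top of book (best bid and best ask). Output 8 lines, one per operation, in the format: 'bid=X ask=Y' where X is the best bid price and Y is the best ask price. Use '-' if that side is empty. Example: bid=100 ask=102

After op 1 [order #1] market_buy(qty=8): fills=none; bids=[-] asks=[-]
After op 2 [order #2] limit_buy(price=100, qty=8): fills=none; bids=[#2:8@100] asks=[-]
After op 3 cancel(order #2): fills=none; bids=[-] asks=[-]
After op 4 [order #3] market_buy(qty=3): fills=none; bids=[-] asks=[-]
After op 5 [order #4] market_sell(qty=3): fills=none; bids=[-] asks=[-]
After op 6 cancel(order #2): fills=none; bids=[-] asks=[-]
After op 7 [order #5] limit_buy(price=99, qty=8): fills=none; bids=[#5:8@99] asks=[-]
After op 8 [order #6] limit_buy(price=99, qty=6): fills=none; bids=[#5:8@99 #6:6@99] asks=[-]

Answer: bid=- ask=-
bid=100 ask=-
bid=- ask=-
bid=- ask=-
bid=- ask=-
bid=- ask=-
bid=99 ask=-
bid=99 ask=-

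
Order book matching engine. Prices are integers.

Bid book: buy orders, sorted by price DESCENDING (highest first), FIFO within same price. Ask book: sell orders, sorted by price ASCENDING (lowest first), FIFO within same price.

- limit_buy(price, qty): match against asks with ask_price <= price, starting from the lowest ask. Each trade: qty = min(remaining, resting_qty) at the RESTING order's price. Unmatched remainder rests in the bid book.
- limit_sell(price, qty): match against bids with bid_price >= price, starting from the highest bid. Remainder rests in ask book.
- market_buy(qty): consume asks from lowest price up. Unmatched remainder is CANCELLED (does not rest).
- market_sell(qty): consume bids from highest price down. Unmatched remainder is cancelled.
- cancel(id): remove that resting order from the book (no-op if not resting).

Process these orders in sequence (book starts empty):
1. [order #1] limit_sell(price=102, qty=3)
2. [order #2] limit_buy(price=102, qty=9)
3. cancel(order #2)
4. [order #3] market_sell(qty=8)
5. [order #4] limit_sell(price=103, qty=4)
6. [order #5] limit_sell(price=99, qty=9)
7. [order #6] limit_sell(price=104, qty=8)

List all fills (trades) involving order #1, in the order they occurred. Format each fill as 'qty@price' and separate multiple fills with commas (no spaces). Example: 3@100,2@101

After op 1 [order #1] limit_sell(price=102, qty=3): fills=none; bids=[-] asks=[#1:3@102]
After op 2 [order #2] limit_buy(price=102, qty=9): fills=#2x#1:3@102; bids=[#2:6@102] asks=[-]
After op 3 cancel(order #2): fills=none; bids=[-] asks=[-]
After op 4 [order #3] market_sell(qty=8): fills=none; bids=[-] asks=[-]
After op 5 [order #4] limit_sell(price=103, qty=4): fills=none; bids=[-] asks=[#4:4@103]
After op 6 [order #5] limit_sell(price=99, qty=9): fills=none; bids=[-] asks=[#5:9@99 #4:4@103]
After op 7 [order #6] limit_sell(price=104, qty=8): fills=none; bids=[-] asks=[#5:9@99 #4:4@103 #6:8@104]

Answer: 3@102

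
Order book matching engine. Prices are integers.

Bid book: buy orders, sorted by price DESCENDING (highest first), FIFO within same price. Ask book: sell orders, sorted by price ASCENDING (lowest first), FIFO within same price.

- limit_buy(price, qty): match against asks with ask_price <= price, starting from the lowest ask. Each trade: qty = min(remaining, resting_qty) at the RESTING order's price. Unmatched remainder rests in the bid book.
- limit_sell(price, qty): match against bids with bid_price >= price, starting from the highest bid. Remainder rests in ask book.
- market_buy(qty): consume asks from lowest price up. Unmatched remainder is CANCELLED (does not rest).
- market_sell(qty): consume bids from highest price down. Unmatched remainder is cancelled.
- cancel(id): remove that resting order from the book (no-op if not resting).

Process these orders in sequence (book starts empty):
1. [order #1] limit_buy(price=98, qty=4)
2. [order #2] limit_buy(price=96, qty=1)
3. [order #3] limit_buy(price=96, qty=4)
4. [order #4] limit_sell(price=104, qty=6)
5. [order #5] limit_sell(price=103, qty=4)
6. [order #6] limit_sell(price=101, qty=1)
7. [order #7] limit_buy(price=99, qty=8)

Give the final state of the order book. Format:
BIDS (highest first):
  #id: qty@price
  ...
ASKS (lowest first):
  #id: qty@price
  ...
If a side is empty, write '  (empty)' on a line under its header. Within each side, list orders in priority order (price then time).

After op 1 [order #1] limit_buy(price=98, qty=4): fills=none; bids=[#1:4@98] asks=[-]
After op 2 [order #2] limit_buy(price=96, qty=1): fills=none; bids=[#1:4@98 #2:1@96] asks=[-]
After op 3 [order #3] limit_buy(price=96, qty=4): fills=none; bids=[#1:4@98 #2:1@96 #3:4@96] asks=[-]
After op 4 [order #4] limit_sell(price=104, qty=6): fills=none; bids=[#1:4@98 #2:1@96 #3:4@96] asks=[#4:6@104]
After op 5 [order #5] limit_sell(price=103, qty=4): fills=none; bids=[#1:4@98 #2:1@96 #3:4@96] asks=[#5:4@103 #4:6@104]
After op 6 [order #6] limit_sell(price=101, qty=1): fills=none; bids=[#1:4@98 #2:1@96 #3:4@96] asks=[#6:1@101 #5:4@103 #4:6@104]
After op 7 [order #7] limit_buy(price=99, qty=8): fills=none; bids=[#7:8@99 #1:4@98 #2:1@96 #3:4@96] asks=[#6:1@101 #5:4@103 #4:6@104]

Answer: BIDS (highest first):
  #7: 8@99
  #1: 4@98
  #2: 1@96
  #3: 4@96
ASKS (lowest first):
  #6: 1@101
  #5: 4@103
  #4: 6@104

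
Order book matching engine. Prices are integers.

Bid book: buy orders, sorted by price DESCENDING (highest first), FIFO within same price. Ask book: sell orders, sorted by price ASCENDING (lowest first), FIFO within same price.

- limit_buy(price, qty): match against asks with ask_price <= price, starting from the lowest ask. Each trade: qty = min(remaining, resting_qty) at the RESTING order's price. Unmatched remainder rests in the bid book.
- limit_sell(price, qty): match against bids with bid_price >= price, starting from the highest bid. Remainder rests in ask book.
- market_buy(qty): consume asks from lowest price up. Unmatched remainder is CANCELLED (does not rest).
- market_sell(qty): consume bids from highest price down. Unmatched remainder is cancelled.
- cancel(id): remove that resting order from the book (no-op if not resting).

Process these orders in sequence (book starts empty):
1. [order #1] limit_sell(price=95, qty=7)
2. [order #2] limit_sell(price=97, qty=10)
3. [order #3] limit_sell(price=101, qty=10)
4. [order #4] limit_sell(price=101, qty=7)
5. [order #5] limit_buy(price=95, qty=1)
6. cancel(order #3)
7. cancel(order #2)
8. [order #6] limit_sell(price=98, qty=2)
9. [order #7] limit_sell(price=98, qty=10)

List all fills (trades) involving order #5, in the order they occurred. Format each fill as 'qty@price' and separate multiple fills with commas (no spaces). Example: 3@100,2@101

After op 1 [order #1] limit_sell(price=95, qty=7): fills=none; bids=[-] asks=[#1:7@95]
After op 2 [order #2] limit_sell(price=97, qty=10): fills=none; bids=[-] asks=[#1:7@95 #2:10@97]
After op 3 [order #3] limit_sell(price=101, qty=10): fills=none; bids=[-] asks=[#1:7@95 #2:10@97 #3:10@101]
After op 4 [order #4] limit_sell(price=101, qty=7): fills=none; bids=[-] asks=[#1:7@95 #2:10@97 #3:10@101 #4:7@101]
After op 5 [order #5] limit_buy(price=95, qty=1): fills=#5x#1:1@95; bids=[-] asks=[#1:6@95 #2:10@97 #3:10@101 #4:7@101]
After op 6 cancel(order #3): fills=none; bids=[-] asks=[#1:6@95 #2:10@97 #4:7@101]
After op 7 cancel(order #2): fills=none; bids=[-] asks=[#1:6@95 #4:7@101]
After op 8 [order #6] limit_sell(price=98, qty=2): fills=none; bids=[-] asks=[#1:6@95 #6:2@98 #4:7@101]
After op 9 [order #7] limit_sell(price=98, qty=10): fills=none; bids=[-] asks=[#1:6@95 #6:2@98 #7:10@98 #4:7@101]

Answer: 1@95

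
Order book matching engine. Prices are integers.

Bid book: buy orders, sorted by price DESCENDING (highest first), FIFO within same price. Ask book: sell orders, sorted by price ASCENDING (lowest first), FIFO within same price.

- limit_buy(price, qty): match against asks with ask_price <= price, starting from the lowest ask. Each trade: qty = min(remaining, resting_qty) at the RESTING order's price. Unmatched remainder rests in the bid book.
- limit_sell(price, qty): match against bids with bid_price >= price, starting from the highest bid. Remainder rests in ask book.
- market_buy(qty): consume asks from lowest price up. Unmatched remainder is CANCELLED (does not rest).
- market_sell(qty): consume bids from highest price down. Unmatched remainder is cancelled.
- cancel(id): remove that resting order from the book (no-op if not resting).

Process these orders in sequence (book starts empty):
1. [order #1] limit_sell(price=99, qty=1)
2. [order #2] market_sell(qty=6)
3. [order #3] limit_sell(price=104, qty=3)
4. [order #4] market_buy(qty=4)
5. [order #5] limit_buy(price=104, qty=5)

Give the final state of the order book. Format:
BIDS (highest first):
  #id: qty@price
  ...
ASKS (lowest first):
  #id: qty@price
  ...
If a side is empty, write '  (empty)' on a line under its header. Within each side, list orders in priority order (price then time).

Answer: BIDS (highest first):
  #5: 5@104
ASKS (lowest first):
  (empty)

Derivation:
After op 1 [order #1] limit_sell(price=99, qty=1): fills=none; bids=[-] asks=[#1:1@99]
After op 2 [order #2] market_sell(qty=6): fills=none; bids=[-] asks=[#1:1@99]
After op 3 [order #3] limit_sell(price=104, qty=3): fills=none; bids=[-] asks=[#1:1@99 #3:3@104]
After op 4 [order #4] market_buy(qty=4): fills=#4x#1:1@99 #4x#3:3@104; bids=[-] asks=[-]
After op 5 [order #5] limit_buy(price=104, qty=5): fills=none; bids=[#5:5@104] asks=[-]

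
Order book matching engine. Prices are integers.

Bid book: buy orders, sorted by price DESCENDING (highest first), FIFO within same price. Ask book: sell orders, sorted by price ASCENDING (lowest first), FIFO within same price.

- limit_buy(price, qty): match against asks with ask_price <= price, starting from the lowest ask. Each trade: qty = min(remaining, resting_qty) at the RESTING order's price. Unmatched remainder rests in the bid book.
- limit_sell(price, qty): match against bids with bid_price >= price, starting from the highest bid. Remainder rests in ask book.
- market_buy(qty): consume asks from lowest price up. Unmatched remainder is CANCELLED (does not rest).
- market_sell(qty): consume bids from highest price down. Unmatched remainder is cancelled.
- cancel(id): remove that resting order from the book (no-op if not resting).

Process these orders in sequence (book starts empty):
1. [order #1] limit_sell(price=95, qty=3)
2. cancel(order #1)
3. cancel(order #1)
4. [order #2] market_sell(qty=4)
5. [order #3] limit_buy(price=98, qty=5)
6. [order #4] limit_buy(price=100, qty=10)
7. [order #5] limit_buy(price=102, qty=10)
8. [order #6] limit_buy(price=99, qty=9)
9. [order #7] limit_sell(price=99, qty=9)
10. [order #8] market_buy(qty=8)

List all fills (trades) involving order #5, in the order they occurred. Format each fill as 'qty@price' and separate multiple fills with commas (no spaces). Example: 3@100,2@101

Answer: 9@102

Derivation:
After op 1 [order #1] limit_sell(price=95, qty=3): fills=none; bids=[-] asks=[#1:3@95]
After op 2 cancel(order #1): fills=none; bids=[-] asks=[-]
After op 3 cancel(order #1): fills=none; bids=[-] asks=[-]
After op 4 [order #2] market_sell(qty=4): fills=none; bids=[-] asks=[-]
After op 5 [order #3] limit_buy(price=98, qty=5): fills=none; bids=[#3:5@98] asks=[-]
After op 6 [order #4] limit_buy(price=100, qty=10): fills=none; bids=[#4:10@100 #3:5@98] asks=[-]
After op 7 [order #5] limit_buy(price=102, qty=10): fills=none; bids=[#5:10@102 #4:10@100 #3:5@98] asks=[-]
After op 8 [order #6] limit_buy(price=99, qty=9): fills=none; bids=[#5:10@102 #4:10@100 #6:9@99 #3:5@98] asks=[-]
After op 9 [order #7] limit_sell(price=99, qty=9): fills=#5x#7:9@102; bids=[#5:1@102 #4:10@100 #6:9@99 #3:5@98] asks=[-]
After op 10 [order #8] market_buy(qty=8): fills=none; bids=[#5:1@102 #4:10@100 #6:9@99 #3:5@98] asks=[-]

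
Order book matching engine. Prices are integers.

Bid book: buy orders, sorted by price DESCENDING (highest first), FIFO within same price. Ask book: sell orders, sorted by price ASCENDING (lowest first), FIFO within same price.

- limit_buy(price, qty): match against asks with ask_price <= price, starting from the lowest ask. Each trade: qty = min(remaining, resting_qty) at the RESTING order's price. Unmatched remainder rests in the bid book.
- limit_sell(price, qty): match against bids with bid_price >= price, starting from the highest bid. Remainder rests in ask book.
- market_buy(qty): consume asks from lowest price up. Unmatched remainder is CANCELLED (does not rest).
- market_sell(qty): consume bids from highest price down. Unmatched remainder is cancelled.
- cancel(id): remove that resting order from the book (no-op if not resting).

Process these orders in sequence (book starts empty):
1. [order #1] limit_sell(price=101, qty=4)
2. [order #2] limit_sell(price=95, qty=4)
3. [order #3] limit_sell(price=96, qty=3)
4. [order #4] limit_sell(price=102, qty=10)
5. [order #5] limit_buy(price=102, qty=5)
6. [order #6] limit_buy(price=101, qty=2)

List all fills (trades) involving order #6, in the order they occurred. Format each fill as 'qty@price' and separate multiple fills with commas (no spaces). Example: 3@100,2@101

After op 1 [order #1] limit_sell(price=101, qty=4): fills=none; bids=[-] asks=[#1:4@101]
After op 2 [order #2] limit_sell(price=95, qty=4): fills=none; bids=[-] asks=[#2:4@95 #1:4@101]
After op 3 [order #3] limit_sell(price=96, qty=3): fills=none; bids=[-] asks=[#2:4@95 #3:3@96 #1:4@101]
After op 4 [order #4] limit_sell(price=102, qty=10): fills=none; bids=[-] asks=[#2:4@95 #3:3@96 #1:4@101 #4:10@102]
After op 5 [order #5] limit_buy(price=102, qty=5): fills=#5x#2:4@95 #5x#3:1@96; bids=[-] asks=[#3:2@96 #1:4@101 #4:10@102]
After op 6 [order #6] limit_buy(price=101, qty=2): fills=#6x#3:2@96; bids=[-] asks=[#1:4@101 #4:10@102]

Answer: 2@96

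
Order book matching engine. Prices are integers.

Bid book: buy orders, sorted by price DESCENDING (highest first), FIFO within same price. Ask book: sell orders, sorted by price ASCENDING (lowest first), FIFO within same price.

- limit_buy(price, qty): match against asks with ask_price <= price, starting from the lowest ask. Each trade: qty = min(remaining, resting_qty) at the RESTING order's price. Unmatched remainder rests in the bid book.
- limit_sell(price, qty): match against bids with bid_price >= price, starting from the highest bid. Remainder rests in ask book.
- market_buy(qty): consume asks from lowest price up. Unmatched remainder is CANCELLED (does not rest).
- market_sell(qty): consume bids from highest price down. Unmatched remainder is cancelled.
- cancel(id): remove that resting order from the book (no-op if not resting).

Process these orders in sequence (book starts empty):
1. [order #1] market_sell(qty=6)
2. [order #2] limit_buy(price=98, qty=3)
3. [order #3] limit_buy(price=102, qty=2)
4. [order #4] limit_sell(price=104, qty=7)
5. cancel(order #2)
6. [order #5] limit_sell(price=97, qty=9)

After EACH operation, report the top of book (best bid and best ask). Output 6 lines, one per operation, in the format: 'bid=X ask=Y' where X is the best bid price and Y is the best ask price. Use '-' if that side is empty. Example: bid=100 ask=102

After op 1 [order #1] market_sell(qty=6): fills=none; bids=[-] asks=[-]
After op 2 [order #2] limit_buy(price=98, qty=3): fills=none; bids=[#2:3@98] asks=[-]
After op 3 [order #3] limit_buy(price=102, qty=2): fills=none; bids=[#3:2@102 #2:3@98] asks=[-]
After op 4 [order #4] limit_sell(price=104, qty=7): fills=none; bids=[#3:2@102 #2:3@98] asks=[#4:7@104]
After op 5 cancel(order #2): fills=none; bids=[#3:2@102] asks=[#4:7@104]
After op 6 [order #5] limit_sell(price=97, qty=9): fills=#3x#5:2@102; bids=[-] asks=[#5:7@97 #4:7@104]

Answer: bid=- ask=-
bid=98 ask=-
bid=102 ask=-
bid=102 ask=104
bid=102 ask=104
bid=- ask=97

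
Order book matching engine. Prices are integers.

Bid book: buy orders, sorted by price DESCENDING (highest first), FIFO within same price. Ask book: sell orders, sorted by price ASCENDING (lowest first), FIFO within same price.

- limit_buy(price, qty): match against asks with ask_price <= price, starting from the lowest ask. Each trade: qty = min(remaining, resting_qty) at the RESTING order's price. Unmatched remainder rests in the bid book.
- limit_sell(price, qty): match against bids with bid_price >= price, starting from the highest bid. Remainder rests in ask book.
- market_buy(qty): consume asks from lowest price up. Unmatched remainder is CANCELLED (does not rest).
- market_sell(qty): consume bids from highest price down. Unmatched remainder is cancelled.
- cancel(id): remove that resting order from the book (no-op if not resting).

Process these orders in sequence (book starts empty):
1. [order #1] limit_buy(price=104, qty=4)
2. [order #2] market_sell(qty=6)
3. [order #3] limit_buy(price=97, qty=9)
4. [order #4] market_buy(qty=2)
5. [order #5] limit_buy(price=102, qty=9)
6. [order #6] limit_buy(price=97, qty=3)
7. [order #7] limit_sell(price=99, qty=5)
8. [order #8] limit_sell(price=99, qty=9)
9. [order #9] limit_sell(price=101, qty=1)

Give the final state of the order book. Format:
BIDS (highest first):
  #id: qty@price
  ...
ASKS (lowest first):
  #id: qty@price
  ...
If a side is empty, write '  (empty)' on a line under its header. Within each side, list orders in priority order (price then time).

Answer: BIDS (highest first):
  #3: 9@97
  #6: 3@97
ASKS (lowest first):
  #8: 5@99
  #9: 1@101

Derivation:
After op 1 [order #1] limit_buy(price=104, qty=4): fills=none; bids=[#1:4@104] asks=[-]
After op 2 [order #2] market_sell(qty=6): fills=#1x#2:4@104; bids=[-] asks=[-]
After op 3 [order #3] limit_buy(price=97, qty=9): fills=none; bids=[#3:9@97] asks=[-]
After op 4 [order #4] market_buy(qty=2): fills=none; bids=[#3:9@97] asks=[-]
After op 5 [order #5] limit_buy(price=102, qty=9): fills=none; bids=[#5:9@102 #3:9@97] asks=[-]
After op 6 [order #6] limit_buy(price=97, qty=3): fills=none; bids=[#5:9@102 #3:9@97 #6:3@97] asks=[-]
After op 7 [order #7] limit_sell(price=99, qty=5): fills=#5x#7:5@102; bids=[#5:4@102 #3:9@97 #6:3@97] asks=[-]
After op 8 [order #8] limit_sell(price=99, qty=9): fills=#5x#8:4@102; bids=[#3:9@97 #6:3@97] asks=[#8:5@99]
After op 9 [order #9] limit_sell(price=101, qty=1): fills=none; bids=[#3:9@97 #6:3@97] asks=[#8:5@99 #9:1@101]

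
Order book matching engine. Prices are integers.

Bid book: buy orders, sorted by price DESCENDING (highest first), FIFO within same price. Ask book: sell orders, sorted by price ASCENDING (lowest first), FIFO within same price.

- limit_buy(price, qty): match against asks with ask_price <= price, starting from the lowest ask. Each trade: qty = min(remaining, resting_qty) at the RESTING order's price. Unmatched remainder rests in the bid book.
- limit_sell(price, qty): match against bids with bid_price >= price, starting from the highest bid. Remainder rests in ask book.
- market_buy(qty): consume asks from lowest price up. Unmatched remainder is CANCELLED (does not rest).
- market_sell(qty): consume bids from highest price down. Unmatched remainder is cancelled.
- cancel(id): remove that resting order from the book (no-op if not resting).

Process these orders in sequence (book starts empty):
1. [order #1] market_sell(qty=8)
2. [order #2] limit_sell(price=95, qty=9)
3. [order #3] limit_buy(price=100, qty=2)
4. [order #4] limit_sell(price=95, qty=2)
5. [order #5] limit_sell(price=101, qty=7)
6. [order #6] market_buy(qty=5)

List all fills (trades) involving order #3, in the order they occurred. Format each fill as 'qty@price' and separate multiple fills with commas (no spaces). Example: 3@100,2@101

After op 1 [order #1] market_sell(qty=8): fills=none; bids=[-] asks=[-]
After op 2 [order #2] limit_sell(price=95, qty=9): fills=none; bids=[-] asks=[#2:9@95]
After op 3 [order #3] limit_buy(price=100, qty=2): fills=#3x#2:2@95; bids=[-] asks=[#2:7@95]
After op 4 [order #4] limit_sell(price=95, qty=2): fills=none; bids=[-] asks=[#2:7@95 #4:2@95]
After op 5 [order #5] limit_sell(price=101, qty=7): fills=none; bids=[-] asks=[#2:7@95 #4:2@95 #5:7@101]
After op 6 [order #6] market_buy(qty=5): fills=#6x#2:5@95; bids=[-] asks=[#2:2@95 #4:2@95 #5:7@101]

Answer: 2@95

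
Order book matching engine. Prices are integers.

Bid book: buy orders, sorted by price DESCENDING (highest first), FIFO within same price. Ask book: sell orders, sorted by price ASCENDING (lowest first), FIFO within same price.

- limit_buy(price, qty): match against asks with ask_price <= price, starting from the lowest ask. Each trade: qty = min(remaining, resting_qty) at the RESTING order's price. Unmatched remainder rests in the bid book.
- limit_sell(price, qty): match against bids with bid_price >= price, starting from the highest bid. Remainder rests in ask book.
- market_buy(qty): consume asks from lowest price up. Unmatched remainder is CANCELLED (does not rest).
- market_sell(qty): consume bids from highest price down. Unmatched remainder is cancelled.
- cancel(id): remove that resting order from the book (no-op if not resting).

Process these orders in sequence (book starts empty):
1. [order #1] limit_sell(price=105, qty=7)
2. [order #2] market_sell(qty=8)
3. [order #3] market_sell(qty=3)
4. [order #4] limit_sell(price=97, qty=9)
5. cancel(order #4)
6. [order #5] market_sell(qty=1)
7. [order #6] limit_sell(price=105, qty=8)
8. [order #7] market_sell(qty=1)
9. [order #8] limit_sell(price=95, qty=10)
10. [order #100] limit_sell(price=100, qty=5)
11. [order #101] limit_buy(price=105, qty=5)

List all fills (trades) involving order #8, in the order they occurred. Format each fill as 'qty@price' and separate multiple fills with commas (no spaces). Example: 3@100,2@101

Answer: 5@95

Derivation:
After op 1 [order #1] limit_sell(price=105, qty=7): fills=none; bids=[-] asks=[#1:7@105]
After op 2 [order #2] market_sell(qty=8): fills=none; bids=[-] asks=[#1:7@105]
After op 3 [order #3] market_sell(qty=3): fills=none; bids=[-] asks=[#1:7@105]
After op 4 [order #4] limit_sell(price=97, qty=9): fills=none; bids=[-] asks=[#4:9@97 #1:7@105]
After op 5 cancel(order #4): fills=none; bids=[-] asks=[#1:7@105]
After op 6 [order #5] market_sell(qty=1): fills=none; bids=[-] asks=[#1:7@105]
After op 7 [order #6] limit_sell(price=105, qty=8): fills=none; bids=[-] asks=[#1:7@105 #6:8@105]
After op 8 [order #7] market_sell(qty=1): fills=none; bids=[-] asks=[#1:7@105 #6:8@105]
After op 9 [order #8] limit_sell(price=95, qty=10): fills=none; bids=[-] asks=[#8:10@95 #1:7@105 #6:8@105]
After op 10 [order #100] limit_sell(price=100, qty=5): fills=none; bids=[-] asks=[#8:10@95 #100:5@100 #1:7@105 #6:8@105]
After op 11 [order #101] limit_buy(price=105, qty=5): fills=#101x#8:5@95; bids=[-] asks=[#8:5@95 #100:5@100 #1:7@105 #6:8@105]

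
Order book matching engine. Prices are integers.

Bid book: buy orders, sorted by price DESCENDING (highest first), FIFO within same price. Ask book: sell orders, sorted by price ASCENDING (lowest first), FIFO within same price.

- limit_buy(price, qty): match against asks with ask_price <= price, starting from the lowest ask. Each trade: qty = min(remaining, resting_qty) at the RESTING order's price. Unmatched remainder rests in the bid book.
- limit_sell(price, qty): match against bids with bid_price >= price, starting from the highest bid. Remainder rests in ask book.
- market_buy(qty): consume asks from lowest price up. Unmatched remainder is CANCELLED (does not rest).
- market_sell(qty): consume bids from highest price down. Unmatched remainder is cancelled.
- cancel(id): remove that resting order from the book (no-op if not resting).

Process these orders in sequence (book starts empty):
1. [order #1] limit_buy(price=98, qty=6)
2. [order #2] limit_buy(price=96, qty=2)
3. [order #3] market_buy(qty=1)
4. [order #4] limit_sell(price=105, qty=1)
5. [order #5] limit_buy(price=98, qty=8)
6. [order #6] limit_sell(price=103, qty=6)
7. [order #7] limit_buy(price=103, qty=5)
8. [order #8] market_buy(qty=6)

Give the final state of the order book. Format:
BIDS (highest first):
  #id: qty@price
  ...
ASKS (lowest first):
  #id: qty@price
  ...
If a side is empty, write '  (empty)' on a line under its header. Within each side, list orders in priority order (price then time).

Answer: BIDS (highest first):
  #1: 6@98
  #5: 8@98
  #2: 2@96
ASKS (lowest first):
  (empty)

Derivation:
After op 1 [order #1] limit_buy(price=98, qty=6): fills=none; bids=[#1:6@98] asks=[-]
After op 2 [order #2] limit_buy(price=96, qty=2): fills=none; bids=[#1:6@98 #2:2@96] asks=[-]
After op 3 [order #3] market_buy(qty=1): fills=none; bids=[#1:6@98 #2:2@96] asks=[-]
After op 4 [order #4] limit_sell(price=105, qty=1): fills=none; bids=[#1:6@98 #2:2@96] asks=[#4:1@105]
After op 5 [order #5] limit_buy(price=98, qty=8): fills=none; bids=[#1:6@98 #5:8@98 #2:2@96] asks=[#4:1@105]
After op 6 [order #6] limit_sell(price=103, qty=6): fills=none; bids=[#1:6@98 #5:8@98 #2:2@96] asks=[#6:6@103 #4:1@105]
After op 7 [order #7] limit_buy(price=103, qty=5): fills=#7x#6:5@103; bids=[#1:6@98 #5:8@98 #2:2@96] asks=[#6:1@103 #4:1@105]
After op 8 [order #8] market_buy(qty=6): fills=#8x#6:1@103 #8x#4:1@105; bids=[#1:6@98 #5:8@98 #2:2@96] asks=[-]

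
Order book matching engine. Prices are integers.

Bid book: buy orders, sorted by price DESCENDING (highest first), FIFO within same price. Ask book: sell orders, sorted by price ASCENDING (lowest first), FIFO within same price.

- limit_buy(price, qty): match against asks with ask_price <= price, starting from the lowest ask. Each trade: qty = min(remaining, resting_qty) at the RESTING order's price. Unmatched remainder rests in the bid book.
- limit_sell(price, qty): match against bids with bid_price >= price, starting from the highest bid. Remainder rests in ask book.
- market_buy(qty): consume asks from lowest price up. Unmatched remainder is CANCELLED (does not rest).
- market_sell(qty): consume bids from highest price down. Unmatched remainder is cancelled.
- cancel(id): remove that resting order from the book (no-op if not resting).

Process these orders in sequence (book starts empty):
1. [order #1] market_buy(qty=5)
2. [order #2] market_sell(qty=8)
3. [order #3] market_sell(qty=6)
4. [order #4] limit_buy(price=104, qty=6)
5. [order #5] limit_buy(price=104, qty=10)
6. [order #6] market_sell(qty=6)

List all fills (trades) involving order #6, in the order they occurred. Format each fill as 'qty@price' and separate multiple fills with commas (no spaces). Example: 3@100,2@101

After op 1 [order #1] market_buy(qty=5): fills=none; bids=[-] asks=[-]
After op 2 [order #2] market_sell(qty=8): fills=none; bids=[-] asks=[-]
After op 3 [order #3] market_sell(qty=6): fills=none; bids=[-] asks=[-]
After op 4 [order #4] limit_buy(price=104, qty=6): fills=none; bids=[#4:6@104] asks=[-]
After op 5 [order #5] limit_buy(price=104, qty=10): fills=none; bids=[#4:6@104 #5:10@104] asks=[-]
After op 6 [order #6] market_sell(qty=6): fills=#4x#6:6@104; bids=[#5:10@104] asks=[-]

Answer: 6@104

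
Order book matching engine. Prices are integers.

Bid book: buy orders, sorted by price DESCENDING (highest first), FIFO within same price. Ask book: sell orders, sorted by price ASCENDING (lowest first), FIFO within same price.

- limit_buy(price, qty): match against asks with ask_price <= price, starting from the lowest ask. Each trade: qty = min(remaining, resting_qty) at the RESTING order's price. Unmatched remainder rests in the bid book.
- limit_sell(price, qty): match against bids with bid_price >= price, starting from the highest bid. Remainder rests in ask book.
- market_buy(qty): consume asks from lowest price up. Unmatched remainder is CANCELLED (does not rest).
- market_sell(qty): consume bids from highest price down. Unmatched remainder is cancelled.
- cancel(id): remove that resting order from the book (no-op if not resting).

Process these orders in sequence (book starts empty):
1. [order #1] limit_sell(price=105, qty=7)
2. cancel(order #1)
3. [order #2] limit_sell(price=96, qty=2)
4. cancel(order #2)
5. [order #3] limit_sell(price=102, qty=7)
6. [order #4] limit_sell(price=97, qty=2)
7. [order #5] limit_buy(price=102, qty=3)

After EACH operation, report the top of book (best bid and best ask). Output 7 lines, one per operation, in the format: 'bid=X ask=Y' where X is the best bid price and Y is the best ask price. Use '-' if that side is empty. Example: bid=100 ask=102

After op 1 [order #1] limit_sell(price=105, qty=7): fills=none; bids=[-] asks=[#1:7@105]
After op 2 cancel(order #1): fills=none; bids=[-] asks=[-]
After op 3 [order #2] limit_sell(price=96, qty=2): fills=none; bids=[-] asks=[#2:2@96]
After op 4 cancel(order #2): fills=none; bids=[-] asks=[-]
After op 5 [order #3] limit_sell(price=102, qty=7): fills=none; bids=[-] asks=[#3:7@102]
After op 6 [order #4] limit_sell(price=97, qty=2): fills=none; bids=[-] asks=[#4:2@97 #3:7@102]
After op 7 [order #5] limit_buy(price=102, qty=3): fills=#5x#4:2@97 #5x#3:1@102; bids=[-] asks=[#3:6@102]

Answer: bid=- ask=105
bid=- ask=-
bid=- ask=96
bid=- ask=-
bid=- ask=102
bid=- ask=97
bid=- ask=102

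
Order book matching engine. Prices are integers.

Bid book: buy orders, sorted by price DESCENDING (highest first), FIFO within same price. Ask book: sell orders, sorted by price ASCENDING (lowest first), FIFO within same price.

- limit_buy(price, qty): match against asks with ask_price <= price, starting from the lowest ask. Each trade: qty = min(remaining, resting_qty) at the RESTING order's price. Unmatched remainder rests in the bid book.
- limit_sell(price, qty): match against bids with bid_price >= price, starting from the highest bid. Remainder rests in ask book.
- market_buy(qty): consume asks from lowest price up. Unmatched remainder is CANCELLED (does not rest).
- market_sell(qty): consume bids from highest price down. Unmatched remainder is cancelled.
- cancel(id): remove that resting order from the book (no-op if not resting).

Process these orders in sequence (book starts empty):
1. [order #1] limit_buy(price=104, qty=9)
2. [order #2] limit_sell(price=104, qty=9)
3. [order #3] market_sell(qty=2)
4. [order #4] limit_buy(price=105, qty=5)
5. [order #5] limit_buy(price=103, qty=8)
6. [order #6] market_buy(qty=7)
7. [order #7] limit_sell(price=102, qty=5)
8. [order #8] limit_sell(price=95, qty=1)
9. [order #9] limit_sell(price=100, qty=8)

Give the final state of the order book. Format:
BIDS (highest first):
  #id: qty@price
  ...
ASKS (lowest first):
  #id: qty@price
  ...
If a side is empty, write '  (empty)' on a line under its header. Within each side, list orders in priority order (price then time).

After op 1 [order #1] limit_buy(price=104, qty=9): fills=none; bids=[#1:9@104] asks=[-]
After op 2 [order #2] limit_sell(price=104, qty=9): fills=#1x#2:9@104; bids=[-] asks=[-]
After op 3 [order #3] market_sell(qty=2): fills=none; bids=[-] asks=[-]
After op 4 [order #4] limit_buy(price=105, qty=5): fills=none; bids=[#4:5@105] asks=[-]
After op 5 [order #5] limit_buy(price=103, qty=8): fills=none; bids=[#4:5@105 #5:8@103] asks=[-]
After op 6 [order #6] market_buy(qty=7): fills=none; bids=[#4:5@105 #5:8@103] asks=[-]
After op 7 [order #7] limit_sell(price=102, qty=5): fills=#4x#7:5@105; bids=[#5:8@103] asks=[-]
After op 8 [order #8] limit_sell(price=95, qty=1): fills=#5x#8:1@103; bids=[#5:7@103] asks=[-]
After op 9 [order #9] limit_sell(price=100, qty=8): fills=#5x#9:7@103; bids=[-] asks=[#9:1@100]

Answer: BIDS (highest first):
  (empty)
ASKS (lowest first):
  #9: 1@100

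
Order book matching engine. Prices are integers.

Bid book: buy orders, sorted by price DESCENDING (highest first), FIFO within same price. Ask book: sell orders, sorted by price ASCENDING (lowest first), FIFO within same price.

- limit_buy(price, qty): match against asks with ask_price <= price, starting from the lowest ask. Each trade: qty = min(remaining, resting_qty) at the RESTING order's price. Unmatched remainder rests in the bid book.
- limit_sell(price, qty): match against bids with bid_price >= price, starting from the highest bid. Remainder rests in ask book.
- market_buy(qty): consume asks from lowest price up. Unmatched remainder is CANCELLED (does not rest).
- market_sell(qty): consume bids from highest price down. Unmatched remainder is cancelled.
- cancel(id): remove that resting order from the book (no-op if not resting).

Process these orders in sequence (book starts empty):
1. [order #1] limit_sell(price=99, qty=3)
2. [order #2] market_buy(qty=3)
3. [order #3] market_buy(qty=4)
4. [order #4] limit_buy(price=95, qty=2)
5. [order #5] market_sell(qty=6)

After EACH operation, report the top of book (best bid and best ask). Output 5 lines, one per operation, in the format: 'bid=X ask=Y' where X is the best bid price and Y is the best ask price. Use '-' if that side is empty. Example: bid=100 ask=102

Answer: bid=- ask=99
bid=- ask=-
bid=- ask=-
bid=95 ask=-
bid=- ask=-

Derivation:
After op 1 [order #1] limit_sell(price=99, qty=3): fills=none; bids=[-] asks=[#1:3@99]
After op 2 [order #2] market_buy(qty=3): fills=#2x#1:3@99; bids=[-] asks=[-]
After op 3 [order #3] market_buy(qty=4): fills=none; bids=[-] asks=[-]
After op 4 [order #4] limit_buy(price=95, qty=2): fills=none; bids=[#4:2@95] asks=[-]
After op 5 [order #5] market_sell(qty=6): fills=#4x#5:2@95; bids=[-] asks=[-]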